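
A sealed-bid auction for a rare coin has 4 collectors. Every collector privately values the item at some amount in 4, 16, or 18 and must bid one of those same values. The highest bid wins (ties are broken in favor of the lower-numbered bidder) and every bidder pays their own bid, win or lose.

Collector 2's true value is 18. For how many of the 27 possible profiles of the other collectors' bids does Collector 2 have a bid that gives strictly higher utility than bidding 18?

Others bid (4, 4, 4): truth gives 0; bid 16 gives 2 > 0. Violating.
Others bid (4, 4, 16): truth gives 0; bid 16 gives 2 > 0. Violating.
Others bid (4, 16, 4): truth gives 0; bid 16 gives 2 > 0. Violating.
Others bid (4, 16, 16): truth gives 0; bid 16 gives 2 > 0. Violating.
Others bid (4, 4, 18): truth gives 0; no alternative beats it.
Others bid (4, 16, 18): truth gives 0; no alternative beats it.
(Checking all 27 profiles: 13 have a profitable deviation, 14 do not.)

13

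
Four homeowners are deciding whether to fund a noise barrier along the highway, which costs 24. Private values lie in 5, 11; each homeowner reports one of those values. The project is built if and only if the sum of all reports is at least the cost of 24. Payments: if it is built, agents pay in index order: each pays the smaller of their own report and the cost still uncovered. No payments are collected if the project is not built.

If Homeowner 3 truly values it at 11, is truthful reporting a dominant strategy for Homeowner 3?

Consider the case where Homeowner 1 reports 5, Homeowner 2 reports 5 and Homeowner 4 reports 11.
Truthful report 11: project built, pays 11, utility 11 - 11 = 0.
Report 5 instead: project built, pays 5, utility 11 - 5 = 6.
Since 6 > 0, reporting 5 is strictly better here, so truthful reporting is not dominant.

No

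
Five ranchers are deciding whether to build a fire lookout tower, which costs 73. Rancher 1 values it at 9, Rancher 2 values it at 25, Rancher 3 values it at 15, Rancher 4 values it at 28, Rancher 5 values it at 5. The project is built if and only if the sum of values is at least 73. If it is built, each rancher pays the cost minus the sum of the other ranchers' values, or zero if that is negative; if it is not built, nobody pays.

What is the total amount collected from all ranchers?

Total value 82 ≥ cost 73, so it is built.
Rancher 1: others sum to 73; max(0, 73 - 73) = 0.
Rancher 2: others sum to 57; max(0, 73 - 57) = 16.
Rancher 3: others sum to 67; max(0, 73 - 67) = 6.
Rancher 4: others sum to 54; max(0, 73 - 54) = 19.
Rancher 5: others sum to 77; max(0, 73 - 77) = 0.
Total collected = 0 + 16 + 6 + 19 + 0 = 41.

41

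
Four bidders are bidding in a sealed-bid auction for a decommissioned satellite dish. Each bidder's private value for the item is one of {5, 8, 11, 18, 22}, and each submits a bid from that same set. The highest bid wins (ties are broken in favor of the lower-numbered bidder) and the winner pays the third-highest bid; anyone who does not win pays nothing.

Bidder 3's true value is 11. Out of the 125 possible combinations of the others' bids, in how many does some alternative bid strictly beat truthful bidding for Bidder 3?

24

Others bid (5, 5, 18): truth gives 0; bid 18 gives 6 > 0. Violating.
Others bid (5, 5, 22): truth gives 0; bid 22 gives 6 > 0. Violating.
Others bid (5, 8, 18): truth gives 0; bid 18 gives 3 > 0. Violating.
Others bid (5, 8, 22): truth gives 0; bid 22 gives 3 > 0. Violating.
Others bid (5, 5, 5): truth gives 6; no alternative beats it.
Others bid (5, 5, 8): truth gives 6; no alternative beats it.
(Checking all 125 profiles: 24 have a profitable deviation, 101 do not.)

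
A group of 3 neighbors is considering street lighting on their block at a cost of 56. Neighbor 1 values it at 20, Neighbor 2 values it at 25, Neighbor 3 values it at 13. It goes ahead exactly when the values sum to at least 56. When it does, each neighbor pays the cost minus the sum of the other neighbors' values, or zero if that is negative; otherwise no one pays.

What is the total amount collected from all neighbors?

Total value 58 ≥ cost 56, so it is built.
Neighbor 1: others sum to 38; max(0, 56 - 38) = 18.
Neighbor 2: others sum to 33; max(0, 56 - 33) = 23.
Neighbor 3: others sum to 45; max(0, 56 - 45) = 11.
Total collected = 18 + 23 + 11 = 52.

52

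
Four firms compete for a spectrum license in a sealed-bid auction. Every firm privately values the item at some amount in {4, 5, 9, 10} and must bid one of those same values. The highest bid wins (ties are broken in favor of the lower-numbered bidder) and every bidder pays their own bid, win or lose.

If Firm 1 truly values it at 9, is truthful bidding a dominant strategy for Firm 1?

No

Consider the case where Firm 2 bids 4, Firm 3 bids 4 and Firm 4 bids 4.
Truthful bid 9: wins, pays 9, utility 9 - 9 = 0.
Bid 4 instead: wins, pays 4, utility 9 - 4 = 5.
Since 5 > 0, bidding 4 is strictly better here, so truthful bidding is not dominant.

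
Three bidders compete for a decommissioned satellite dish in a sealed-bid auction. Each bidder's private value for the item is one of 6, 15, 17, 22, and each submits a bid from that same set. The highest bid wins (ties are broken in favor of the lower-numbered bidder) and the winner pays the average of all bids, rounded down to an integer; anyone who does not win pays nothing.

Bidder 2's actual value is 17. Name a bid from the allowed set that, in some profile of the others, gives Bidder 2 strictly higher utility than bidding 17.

Suppose Bidder 1 bids 6 and Bidder 3 bids 22.
Bid 17: loses, pays 0, utility 0.
Bid 22: wins, pays 16, utility 17 - 16 = 1.
So bidding 22 beats truth here (1 > 0).

22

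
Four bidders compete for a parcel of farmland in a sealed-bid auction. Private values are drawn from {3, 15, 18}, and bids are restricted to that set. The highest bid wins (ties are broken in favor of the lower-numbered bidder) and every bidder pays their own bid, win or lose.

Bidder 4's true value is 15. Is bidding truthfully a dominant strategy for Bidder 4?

No

Consider the case where Bidder 1 bids 3, Bidder 2 bids 3 and Bidder 3 bids 15.
Truthful bid 15: loses but pays 15, utility -15.
Bid 3 instead: loses but pays 3, utility -3.
Since -3 > -15, bidding 3 is strictly better here, so truthful bidding is not dominant.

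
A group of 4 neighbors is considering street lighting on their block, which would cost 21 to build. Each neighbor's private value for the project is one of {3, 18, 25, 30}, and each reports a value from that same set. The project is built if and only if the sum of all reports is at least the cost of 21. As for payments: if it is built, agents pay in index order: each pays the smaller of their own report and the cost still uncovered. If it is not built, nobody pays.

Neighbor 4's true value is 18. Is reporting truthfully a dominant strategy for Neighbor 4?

Check each profile of the others' reports and compare truth against every alternative report.
Others report (3, 3, 18): truth gives 18, best alternative gives 18.
Others report (3, 3, 25): truth gives 18, best alternative gives 18.
Others report (3, 3, 30): truth gives 18, best alternative gives 18.
Others report (3, 18, 3): truth gives 18, best alternative gives 18.
Others report (3, 18, 18): truth gives 18, best alternative gives 18.
Others report (3, 18, 25): truth gives 18, best alternative gives 18.
(Remaining 58 profiles checked similarly; truth is weakly best in each.)
In every case the truthful report is at least as good as any alternative, so it is a dominant strategy.

Yes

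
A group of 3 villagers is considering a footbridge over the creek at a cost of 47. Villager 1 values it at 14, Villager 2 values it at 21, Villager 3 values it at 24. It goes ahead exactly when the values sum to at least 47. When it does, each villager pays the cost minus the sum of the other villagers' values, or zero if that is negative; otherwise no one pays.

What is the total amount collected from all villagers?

Total value 59 ≥ cost 47, so it is built.
Villager 1: others sum to 45; max(0, 47 - 45) = 2.
Villager 2: others sum to 38; max(0, 47 - 38) = 9.
Villager 3: others sum to 35; max(0, 47 - 35) = 12.
Total collected = 2 + 9 + 12 = 23.

23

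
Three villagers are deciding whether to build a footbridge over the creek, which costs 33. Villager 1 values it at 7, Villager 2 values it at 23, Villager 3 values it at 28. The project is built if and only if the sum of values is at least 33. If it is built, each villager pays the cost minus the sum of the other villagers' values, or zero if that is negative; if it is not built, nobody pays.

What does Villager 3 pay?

3

Total value 58 ≥ cost 33, so the project is built.
The other villagers' values sum to 30.
Cost minus that sum is 33 - 30 = 3.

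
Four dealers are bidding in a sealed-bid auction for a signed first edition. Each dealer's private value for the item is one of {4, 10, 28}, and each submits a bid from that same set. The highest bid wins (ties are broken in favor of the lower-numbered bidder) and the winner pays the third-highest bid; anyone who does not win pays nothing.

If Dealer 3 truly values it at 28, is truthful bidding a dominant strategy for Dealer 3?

Check each profile of the others' bids and compare truth against every alternative bid.
Others bid (4, 4, 28): truth gives 24, best alternative gives 0.
Others bid (4, 10, 4): truth gives 24, best alternative gives 0.
Others bid (10, 4, 4): truth gives 24, best alternative gives 0.
Others bid (4, 10, 10): truth gives 18, best alternative gives 0.
Others bid (4, 10, 28): truth gives 18, best alternative gives 0.
Others bid (10, 4, 10): truth gives 18, best alternative gives 0.
(Remaining 21 profiles checked similarly; truth is weakly best in each.)
In every case the truthful bid is at least as good as any alternative, so it is a dominant strategy.

Yes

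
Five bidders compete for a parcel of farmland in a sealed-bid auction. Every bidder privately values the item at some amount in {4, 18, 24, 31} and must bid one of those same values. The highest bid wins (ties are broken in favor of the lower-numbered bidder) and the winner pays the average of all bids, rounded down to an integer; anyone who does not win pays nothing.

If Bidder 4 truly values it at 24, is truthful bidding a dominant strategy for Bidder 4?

No

Consider the case where Bidder 1 bids 4, Bidder 2 bids 4, Bidder 3 bids 4 and Bidder 5 bids 4.
Truthful bid 24: wins, pays 8, utility 24 - 8 = 16.
Bid 18 instead: wins, pays 6, utility 24 - 6 = 18.
Since 18 > 16, bidding 18 is strictly better here, so truthful bidding is not dominant.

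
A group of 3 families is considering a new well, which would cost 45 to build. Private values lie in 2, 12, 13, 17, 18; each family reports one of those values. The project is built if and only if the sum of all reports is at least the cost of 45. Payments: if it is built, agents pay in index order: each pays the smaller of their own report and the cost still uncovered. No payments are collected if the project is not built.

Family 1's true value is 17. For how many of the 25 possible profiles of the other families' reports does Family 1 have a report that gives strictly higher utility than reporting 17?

4

Others report (17, 17): truth gives 0; report 12 gives 5 > 0. Violating.
Others report (17, 18): truth gives 0; report 12 gives 5 > 0. Violating.
Others report (18, 17): truth gives 0; report 12 gives 5 > 0. Violating.
Others report (18, 18): truth gives 0; report 12 gives 5 > 0. Violating.
Others report (2, 2): truth gives 0; no alternative beats it.
Others report (2, 12): truth gives 0; no alternative beats it.
(Checking all 25 profiles: 4 have a profitable deviation, 21 do not.)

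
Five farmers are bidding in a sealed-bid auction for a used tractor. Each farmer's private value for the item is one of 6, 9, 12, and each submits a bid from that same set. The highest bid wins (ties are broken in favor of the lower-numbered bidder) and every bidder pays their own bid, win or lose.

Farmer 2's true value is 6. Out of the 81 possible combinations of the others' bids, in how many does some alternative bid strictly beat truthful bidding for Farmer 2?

Others bid (6, 6, 6, 6): truth gives -6; bid 9 gives -3 > -6. Violating.
Others bid (6, 6, 6, 9): truth gives -6; bid 9 gives -3 > -6. Violating.
Others bid (6, 6, 9, 6): truth gives -6; bid 9 gives -3 > -6. Violating.
Others bid (6, 6, 9, 9): truth gives -6; bid 9 gives -3 > -6. Violating.
Others bid (6, 6, 6, 12): truth gives -6; no alternative beats it.
Others bid (6, 6, 9, 12): truth gives -6; no alternative beats it.
(Checking all 81 profiles: 8 have a profitable deviation, 73 do not.)

8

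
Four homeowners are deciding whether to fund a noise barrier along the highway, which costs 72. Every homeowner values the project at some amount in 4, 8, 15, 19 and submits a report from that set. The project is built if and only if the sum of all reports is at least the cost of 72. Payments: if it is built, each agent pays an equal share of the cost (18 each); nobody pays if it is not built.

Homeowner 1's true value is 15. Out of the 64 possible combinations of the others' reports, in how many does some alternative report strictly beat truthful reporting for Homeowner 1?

Others report (19, 19, 19): truth gives -3; report 4 gives 0 > -3. Violating.
Others report (4, 4, 4): truth gives 0; no alternative beats it.
Others report (4, 4, 8): truth gives 0; no alternative beats it.
(Checking all 64 profiles: 1 has a profitable deviation, 63 do not.)

1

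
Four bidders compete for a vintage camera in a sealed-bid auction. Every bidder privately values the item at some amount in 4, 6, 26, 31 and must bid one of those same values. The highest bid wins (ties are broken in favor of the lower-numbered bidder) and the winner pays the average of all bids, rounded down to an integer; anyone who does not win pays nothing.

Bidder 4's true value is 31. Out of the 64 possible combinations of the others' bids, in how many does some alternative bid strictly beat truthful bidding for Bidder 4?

Others bid (4, 4, 4): truth gives 21; bid 6 gives 27 > 21. Violating.
Others bid (4, 4, 6): truth gives 20; bid 26 gives 21 > 20. Violating.
Others bid (4, 6, 4): truth gives 20; bid 26 gives 21 > 20. Violating.
Others bid (4, 6, 6): truth gives 20; bid 26 gives 21 > 20. Violating.
Others bid (4, 4, 26): truth gives 15; no alternative beats it.
Others bid (4, 4, 31): truth gives 0; no alternative beats it.
(Checking all 64 profiles: 8 have a profitable deviation, 56 do not.)

8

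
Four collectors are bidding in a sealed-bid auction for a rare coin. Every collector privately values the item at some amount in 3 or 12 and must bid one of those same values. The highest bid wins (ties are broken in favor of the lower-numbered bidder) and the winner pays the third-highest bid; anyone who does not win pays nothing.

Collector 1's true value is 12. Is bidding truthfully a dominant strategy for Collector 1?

Yes

Check each profile of the others' bids and compare truth against every alternative bid.
Others bid (3, 3, 12): truth gives 9, best alternative gives 0.
Others bid (3, 12, 3): truth gives 9, best alternative gives 0.
Others bid (12, 3, 3): truth gives 9, best alternative gives 0.
Others bid (3, 3, 3): truth gives 9, best alternative gives 9.
Others bid (3, 12, 12): truth gives 0, best alternative gives 0.
Others bid (12, 3, 12): truth gives 0, best alternative gives 0.
(Remaining 2 profiles checked similarly; truth is weakly best in each.)
In every case the truthful bid is at least as good as any alternative, so it is a dominant strategy.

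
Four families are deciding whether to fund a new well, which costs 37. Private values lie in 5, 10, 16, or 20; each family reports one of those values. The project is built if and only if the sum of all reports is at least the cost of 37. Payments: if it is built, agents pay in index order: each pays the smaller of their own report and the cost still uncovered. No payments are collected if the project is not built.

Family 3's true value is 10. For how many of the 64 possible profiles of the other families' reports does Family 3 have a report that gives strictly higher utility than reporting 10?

Others report (5, 10, 20): truth gives 0; report 5 gives 5 > 0. Violating.
Others report (5, 16, 16): truth gives 0; report 5 gives 5 > 0. Violating.
Others report (5, 16, 20): truth gives 0; report 5 gives 5 > 0. Violating.
Others report (5, 20, 10): truth gives 0; report 5 gives 5 > 0. Violating.
Others report (5, 5, 5): truth gives 0; no alternative beats it.
Others report (5, 5, 10): truth gives 0; no alternative beats it.
(Checking all 64 profiles: 28 have a profitable deviation, 36 do not.)

28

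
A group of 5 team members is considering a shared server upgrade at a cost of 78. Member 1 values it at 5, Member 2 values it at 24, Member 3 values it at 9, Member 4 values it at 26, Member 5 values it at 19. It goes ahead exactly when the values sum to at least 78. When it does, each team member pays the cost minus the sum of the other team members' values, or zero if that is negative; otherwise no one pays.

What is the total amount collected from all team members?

Total value 83 ≥ cost 78, so it is built.
Member 1: others sum to 78; max(0, 78 - 78) = 0.
Member 2: others sum to 59; max(0, 78 - 59) = 19.
Member 3: others sum to 74; max(0, 78 - 74) = 4.
Member 4: others sum to 57; max(0, 78 - 57) = 21.
Member 5: others sum to 64; max(0, 78 - 64) = 14.
Total collected = 0 + 19 + 4 + 21 + 14 = 58.

58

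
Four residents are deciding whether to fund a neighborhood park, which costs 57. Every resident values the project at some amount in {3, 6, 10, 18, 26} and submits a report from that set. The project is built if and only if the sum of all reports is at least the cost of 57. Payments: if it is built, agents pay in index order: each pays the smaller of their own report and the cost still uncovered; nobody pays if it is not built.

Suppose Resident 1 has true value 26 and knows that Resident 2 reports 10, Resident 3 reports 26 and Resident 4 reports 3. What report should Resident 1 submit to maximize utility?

Report 3: project not built, utility 0.
Report 6: project not built, utility 0.
Report 10: project not built, utility 0.
Report 18: project built, pays 18, utility 26 - 18 = 8.
Report 26: project built, pays 26, utility 26 - 26 = 0.
The best choice is 18 with utility 8.

18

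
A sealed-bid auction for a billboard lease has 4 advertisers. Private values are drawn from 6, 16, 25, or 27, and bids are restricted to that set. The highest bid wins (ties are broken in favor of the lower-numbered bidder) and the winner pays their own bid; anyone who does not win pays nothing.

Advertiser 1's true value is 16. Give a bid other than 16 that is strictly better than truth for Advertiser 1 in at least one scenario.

6

Suppose Advertiser 2 bids 6, Advertiser 3 bids 6 and Advertiser 4 bids 6.
Bid 16: wins, pays 16, utility 16 - 16 = 0.
Bid 6: wins, pays 6, utility 16 - 6 = 10.
So bidding 6 beats truth here (10 > 0).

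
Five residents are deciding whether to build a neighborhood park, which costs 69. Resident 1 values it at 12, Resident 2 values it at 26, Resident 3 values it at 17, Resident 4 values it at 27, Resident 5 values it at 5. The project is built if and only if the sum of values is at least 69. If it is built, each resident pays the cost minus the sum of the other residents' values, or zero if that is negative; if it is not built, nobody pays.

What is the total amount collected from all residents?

Total value 87 ≥ cost 69, so it is built.
Resident 1: others sum to 75; max(0, 69 - 75) = 0.
Resident 2: others sum to 61; max(0, 69 - 61) = 8.
Resident 3: others sum to 70; max(0, 69 - 70) = 0.
Resident 4: others sum to 60; max(0, 69 - 60) = 9.
Resident 5: others sum to 82; max(0, 69 - 82) = 0.
Total collected = 0 + 8 + 0 + 9 + 0 = 17.

17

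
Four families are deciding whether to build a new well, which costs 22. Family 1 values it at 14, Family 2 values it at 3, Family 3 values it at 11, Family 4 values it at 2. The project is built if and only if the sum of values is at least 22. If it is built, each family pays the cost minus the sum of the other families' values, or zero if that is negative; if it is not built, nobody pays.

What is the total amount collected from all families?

Total value 30 ≥ cost 22, so it is built.
Family 1: others sum to 16; max(0, 22 - 16) = 6.
Family 2: others sum to 27; max(0, 22 - 27) = 0.
Family 3: others sum to 19; max(0, 22 - 19) = 3.
Family 4: others sum to 28; max(0, 22 - 28) = 0.
Total collected = 6 + 0 + 3 + 0 = 9.

9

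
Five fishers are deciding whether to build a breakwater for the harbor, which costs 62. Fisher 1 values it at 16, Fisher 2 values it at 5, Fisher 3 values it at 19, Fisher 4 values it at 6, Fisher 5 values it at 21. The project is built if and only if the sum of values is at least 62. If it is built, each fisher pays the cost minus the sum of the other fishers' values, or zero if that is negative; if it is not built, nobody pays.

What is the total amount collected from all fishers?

Total value 67 ≥ cost 62, so it is built.
Fisher 1: others sum to 51; max(0, 62 - 51) = 11.
Fisher 2: others sum to 62; max(0, 62 - 62) = 0.
Fisher 3: others sum to 48; max(0, 62 - 48) = 14.
Fisher 4: others sum to 61; max(0, 62 - 61) = 1.
Fisher 5: others sum to 46; max(0, 62 - 46) = 16.
Total collected = 11 + 0 + 14 + 1 + 16 = 42.

42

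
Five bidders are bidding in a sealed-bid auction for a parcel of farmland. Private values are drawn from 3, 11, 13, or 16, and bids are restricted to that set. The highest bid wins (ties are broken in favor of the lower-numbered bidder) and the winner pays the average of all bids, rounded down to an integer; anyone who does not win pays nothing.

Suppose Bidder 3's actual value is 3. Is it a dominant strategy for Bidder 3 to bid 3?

Check each profile of the others' bids and compare truth against every alternative bid.
Others bid (3, 3, 11, 11): truth gives 0, best alternative gives -4.
Others bid (3, 3, 3, 11): truth gives 0, best alternative gives -3.
Others bid (3, 3, 11, 3): truth gives 0, best alternative gives -3.
Others bid (3, 3, 3, 3): truth gives 0, best alternative gives -1.
Others bid (3, 3, 3, 13): truth gives 0, best alternative gives 0.
Others bid (3, 3, 3, 16): truth gives 0, best alternative gives 0.
(Remaining 250 profiles checked similarly; truth is weakly best in each.)
In every case the truthful bid is at least as good as any alternative, so it is a dominant strategy.

Yes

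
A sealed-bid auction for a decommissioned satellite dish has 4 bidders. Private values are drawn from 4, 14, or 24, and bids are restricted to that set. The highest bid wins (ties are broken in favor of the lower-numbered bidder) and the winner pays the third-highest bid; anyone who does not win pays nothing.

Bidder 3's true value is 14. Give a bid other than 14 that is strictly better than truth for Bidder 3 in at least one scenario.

24

Suppose Bidder 1 bids 4, Bidder 2 bids 4 and Bidder 4 bids 24.
Bid 14: loses, pays 0, utility 0.
Bid 24: wins, pays 4, utility 14 - 4 = 10.
So bidding 24 beats truth here (10 > 0).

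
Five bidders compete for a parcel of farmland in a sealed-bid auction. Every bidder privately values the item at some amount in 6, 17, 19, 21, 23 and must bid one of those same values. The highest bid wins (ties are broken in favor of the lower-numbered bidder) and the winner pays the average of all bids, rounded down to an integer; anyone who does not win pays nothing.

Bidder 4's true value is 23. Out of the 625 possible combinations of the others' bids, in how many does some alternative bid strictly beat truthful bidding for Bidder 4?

51

Others bid (6, 6, 6, 6): truth gives 14; bid 17 gives 15 > 14. Violating.
Others bid (6, 6, 6, 17): truth gives 12; bid 17 gives 13 > 12. Violating.
Others bid (6, 6, 6, 19): truth gives 11; bid 19 gives 12 > 11. Violating.
Others bid (6, 6, 17, 6): truth gives 12; bid 19 gives 13 > 12. Violating.
Others bid (6, 6, 6, 21): truth gives 11; no alternative beats it.
Others bid (6, 6, 6, 23): truth gives 11; no alternative beats it.
(Checking all 625 profiles: 51 have a profitable deviation, 574 do not.)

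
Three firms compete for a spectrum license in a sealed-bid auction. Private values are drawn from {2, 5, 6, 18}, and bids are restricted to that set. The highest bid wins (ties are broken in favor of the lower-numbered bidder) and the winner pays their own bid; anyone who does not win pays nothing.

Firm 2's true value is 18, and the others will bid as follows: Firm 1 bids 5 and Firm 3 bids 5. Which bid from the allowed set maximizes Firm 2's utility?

6

Bid 2: loses, pays 0, utility 0.
Bid 5: loses, pays 0, utility 0.
Bid 6: wins, pays 6, utility 18 - 6 = 12.
Bid 18: wins, pays 18, utility 18 - 18 = 0.
The best choice is 6 with utility 12.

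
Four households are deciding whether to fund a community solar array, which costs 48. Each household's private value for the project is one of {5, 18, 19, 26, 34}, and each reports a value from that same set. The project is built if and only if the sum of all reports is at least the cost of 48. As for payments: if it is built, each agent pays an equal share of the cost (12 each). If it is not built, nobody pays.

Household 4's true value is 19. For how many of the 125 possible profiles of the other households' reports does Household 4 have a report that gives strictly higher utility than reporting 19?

Others report (5, 5, 5): truth gives 0; report 34 gives 7 > 0. Violating.
Others report (5, 5, 18): truth gives 0; report 26 gives 7 > 0. Violating.
Others report (5, 18, 5): truth gives 0; report 26 gives 7 > 0. Violating.
Others report (18, 5, 5): truth gives 0; report 26 gives 7 > 0. Violating.
Others report (5, 5, 19): truth gives 7; no alternative beats it.
Others report (5, 5, 26): truth gives 7; no alternative beats it.
(Checking all 125 profiles: 4 have a profitable deviation, 121 do not.)

4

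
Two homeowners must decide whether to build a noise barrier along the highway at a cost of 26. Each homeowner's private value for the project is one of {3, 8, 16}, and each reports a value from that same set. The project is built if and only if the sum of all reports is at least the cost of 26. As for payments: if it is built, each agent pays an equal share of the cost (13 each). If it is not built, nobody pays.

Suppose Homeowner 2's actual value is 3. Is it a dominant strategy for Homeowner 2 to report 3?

Yes

Check each profile of the others' reports and compare truth against every alternative report.
Others report (3): truth gives 0, best alternative gives 0.
Others report (8): truth gives 0, best alternative gives 0.
Others report (16): truth gives 0, best alternative gives 0.
In every case the truthful report is at least as good as any alternative, so it is a dominant strategy.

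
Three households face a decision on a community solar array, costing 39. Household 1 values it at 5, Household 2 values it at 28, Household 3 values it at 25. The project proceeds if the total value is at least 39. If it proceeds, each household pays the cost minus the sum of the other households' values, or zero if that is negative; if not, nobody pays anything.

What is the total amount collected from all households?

Total value 58 ≥ cost 39, so it is built.
Household 1: others sum to 53; max(0, 39 - 53) = 0.
Household 2: others sum to 30; max(0, 39 - 30) = 9.
Household 3: others sum to 33; max(0, 39 - 33) = 6.
Total collected = 0 + 9 + 6 = 15.

15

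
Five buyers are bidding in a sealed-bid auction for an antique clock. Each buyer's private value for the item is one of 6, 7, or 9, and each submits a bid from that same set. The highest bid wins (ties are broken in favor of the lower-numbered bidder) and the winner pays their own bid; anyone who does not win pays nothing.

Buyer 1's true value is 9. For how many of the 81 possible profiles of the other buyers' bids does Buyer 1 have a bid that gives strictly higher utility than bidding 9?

Others bid (6, 6, 6, 6): truth gives 0; bid 6 gives 3 > 0. Violating.
Others bid (6, 6, 6, 7): truth gives 0; bid 7 gives 2 > 0. Violating.
Others bid (6, 6, 7, 6): truth gives 0; bid 7 gives 2 > 0. Violating.
Others bid (6, 6, 7, 7): truth gives 0; bid 7 gives 2 > 0. Violating.
Others bid (6, 6, 6, 9): truth gives 0; no alternative beats it.
Others bid (6, 6, 7, 9): truth gives 0; no alternative beats it.
(Checking all 81 profiles: 16 have a profitable deviation, 65 do not.)

16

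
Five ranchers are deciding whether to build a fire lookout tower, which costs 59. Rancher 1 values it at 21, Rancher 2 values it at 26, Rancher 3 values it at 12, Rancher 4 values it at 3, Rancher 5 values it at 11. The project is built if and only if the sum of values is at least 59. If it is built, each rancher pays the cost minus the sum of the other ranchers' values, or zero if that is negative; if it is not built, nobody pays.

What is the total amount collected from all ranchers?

Total value 73 ≥ cost 59, so it is built.
Rancher 1: others sum to 52; max(0, 59 - 52) = 7.
Rancher 2: others sum to 47; max(0, 59 - 47) = 12.
Rancher 3: others sum to 61; max(0, 59 - 61) = 0.
Rancher 4: others sum to 70; max(0, 59 - 70) = 0.
Rancher 5: others sum to 62; max(0, 59 - 62) = 0.
Total collected = 7 + 12 + 0 + 0 + 0 = 19.

19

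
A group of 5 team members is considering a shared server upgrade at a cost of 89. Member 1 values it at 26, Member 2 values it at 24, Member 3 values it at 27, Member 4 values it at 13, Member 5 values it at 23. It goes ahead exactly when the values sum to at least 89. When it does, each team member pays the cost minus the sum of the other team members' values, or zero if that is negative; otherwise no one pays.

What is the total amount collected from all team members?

5

Total value 113 ≥ cost 89, so it is built.
Member 1: others sum to 87; max(0, 89 - 87) = 2.
Member 2: others sum to 89; max(0, 89 - 89) = 0.
Member 3: others sum to 86; max(0, 89 - 86) = 3.
Member 4: others sum to 100; max(0, 89 - 100) = 0.
Member 5: others sum to 90; max(0, 89 - 90) = 0.
Total collected = 2 + 0 + 3 + 0 + 0 = 5.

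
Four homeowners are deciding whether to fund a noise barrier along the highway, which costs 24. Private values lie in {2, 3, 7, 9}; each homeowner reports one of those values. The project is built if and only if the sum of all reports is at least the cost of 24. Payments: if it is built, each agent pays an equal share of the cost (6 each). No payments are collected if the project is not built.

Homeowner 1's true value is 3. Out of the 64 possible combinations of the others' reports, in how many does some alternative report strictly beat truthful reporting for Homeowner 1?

Others report (3, 9, 9): truth gives -3; report 2 gives 0 > -3. Violating.
Others report (7, 7, 7): truth gives -3; report 2 gives 0 > -3. Violating.
Others report (9, 3, 9): truth gives -3; report 2 gives 0 > -3. Violating.
Others report (9, 9, 3): truth gives -3; report 2 gives 0 > -3. Violating.
Others report (2, 2, 2): truth gives 0; no alternative beats it.
Others report (2, 2, 3): truth gives 0; no alternative beats it.
(Checking all 64 profiles: 4 have a profitable deviation, 60 do not.)

4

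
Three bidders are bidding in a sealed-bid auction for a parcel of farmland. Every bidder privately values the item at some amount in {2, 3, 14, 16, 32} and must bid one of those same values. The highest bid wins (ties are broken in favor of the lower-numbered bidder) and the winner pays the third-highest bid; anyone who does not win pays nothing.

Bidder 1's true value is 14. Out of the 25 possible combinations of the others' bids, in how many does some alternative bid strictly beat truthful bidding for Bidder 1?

Others bid (2, 16): truth gives 0; bid 16 gives 12 > 0. Violating.
Others bid (2, 32): truth gives 0; bid 32 gives 12 > 0. Violating.
Others bid (3, 16): truth gives 0; bid 16 gives 11 > 0. Violating.
Others bid (3, 32): truth gives 0; bid 32 gives 11 > 0. Violating.
Others bid (2, 2): truth gives 12; no alternative beats it.
Others bid (2, 3): truth gives 12; no alternative beats it.
(Checking all 25 profiles: 8 have a profitable deviation, 17 do not.)

8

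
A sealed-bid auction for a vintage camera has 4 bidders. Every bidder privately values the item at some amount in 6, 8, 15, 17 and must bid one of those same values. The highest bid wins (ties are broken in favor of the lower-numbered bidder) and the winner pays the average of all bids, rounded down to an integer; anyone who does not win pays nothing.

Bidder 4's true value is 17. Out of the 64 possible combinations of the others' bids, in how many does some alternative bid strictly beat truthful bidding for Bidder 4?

5

Others bid (6, 6, 6): truth gives 9; bid 8 gives 11 > 9. Violating.
Others bid (6, 6, 8): truth gives 8; bid 15 gives 9 > 8. Violating.
Others bid (6, 8, 6): truth gives 8; bid 15 gives 9 > 8. Violating.
Others bid (8, 6, 6): truth gives 8; bid 15 gives 9 > 8. Violating.
Others bid (6, 6, 15): truth gives 6; no alternative beats it.
Others bid (6, 6, 17): truth gives 0; no alternative beats it.
(Checking all 64 profiles: 5 have a profitable deviation, 59 do not.)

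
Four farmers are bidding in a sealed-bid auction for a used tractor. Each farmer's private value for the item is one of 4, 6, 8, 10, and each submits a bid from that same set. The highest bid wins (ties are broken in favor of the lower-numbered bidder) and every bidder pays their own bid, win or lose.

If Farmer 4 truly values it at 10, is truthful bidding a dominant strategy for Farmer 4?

Consider the case where Farmer 1 bids 4, Farmer 2 bids 4 and Farmer 3 bids 4.
Truthful bid 10: wins, pays 10, utility 10 - 10 = 0.
Bid 6 instead: wins, pays 6, utility 10 - 6 = 4.
Since 4 > 0, bidding 6 is strictly better here, so truthful bidding is not dominant.

No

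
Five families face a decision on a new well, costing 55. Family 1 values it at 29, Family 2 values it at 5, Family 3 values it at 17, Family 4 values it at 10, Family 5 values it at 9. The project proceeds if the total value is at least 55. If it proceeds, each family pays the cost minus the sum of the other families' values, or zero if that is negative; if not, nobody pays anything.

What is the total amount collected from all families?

Total value 70 ≥ cost 55, so it is built.
Family 1: others sum to 41; max(0, 55 - 41) = 14.
Family 2: others sum to 65; max(0, 55 - 65) = 0.
Family 3: others sum to 53; max(0, 55 - 53) = 2.
Family 4: others sum to 60; max(0, 55 - 60) = 0.
Family 5: others sum to 61; max(0, 55 - 61) = 0.
Total collected = 14 + 0 + 2 + 0 + 0 = 16.

16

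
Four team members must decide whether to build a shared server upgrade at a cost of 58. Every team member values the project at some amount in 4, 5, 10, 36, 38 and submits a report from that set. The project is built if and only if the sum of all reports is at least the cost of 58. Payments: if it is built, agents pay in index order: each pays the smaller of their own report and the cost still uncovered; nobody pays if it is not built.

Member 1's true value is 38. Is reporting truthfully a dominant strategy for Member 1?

Consider the case where Member 2 reports 4, Member 3 reports 4 and Member 4 reports 36.
Truthful report 38: project built, pays 38, utility 38 - 38 = 0.
Report 36 instead: project built, pays 36, utility 38 - 36 = 2.
Since 2 > 0, reporting 36 is strictly better here, so truthful reporting is not dominant.

No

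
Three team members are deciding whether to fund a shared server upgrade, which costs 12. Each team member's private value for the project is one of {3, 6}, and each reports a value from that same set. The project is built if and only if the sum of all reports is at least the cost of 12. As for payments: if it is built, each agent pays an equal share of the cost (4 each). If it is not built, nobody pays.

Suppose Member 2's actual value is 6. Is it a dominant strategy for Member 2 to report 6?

Check each profile of the others' reports and compare truth against every alternative report.
Others report (3, 3): truth gives 2, best alternative gives 0.
Others report (3, 6): truth gives 2, best alternative gives 2.
Others report (6, 3): truth gives 2, best alternative gives 2.
Others report (6, 6): truth gives 2, best alternative gives 2.
In every case the truthful report is at least as good as any alternative, so it is a dominant strategy.

Yes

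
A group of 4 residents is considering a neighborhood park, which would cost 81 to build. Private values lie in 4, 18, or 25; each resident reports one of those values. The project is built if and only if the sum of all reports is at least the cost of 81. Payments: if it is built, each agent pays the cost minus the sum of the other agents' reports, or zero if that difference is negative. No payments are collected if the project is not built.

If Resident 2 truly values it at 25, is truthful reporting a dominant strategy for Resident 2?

Check each profile of the others' reports and compare truth against every alternative report.
Others report (18, 18, 25): truth gives 5, best alternative gives 0.
Others report (18, 25, 18): truth gives 5, best alternative gives 0.
Others report (25, 18, 18): truth gives 5, best alternative gives 0.
Others report (25, 25, 25): truth gives 19, best alternative gives 19.
Others report (18, 25, 25): truth gives 12, best alternative gives 12.
Others report (25, 18, 25): truth gives 12, best alternative gives 12.
(Remaining 21 profiles checked similarly; truth is weakly best in each.)
In every case the truthful report is at least as good as any alternative, so it is a dominant strategy.

Yes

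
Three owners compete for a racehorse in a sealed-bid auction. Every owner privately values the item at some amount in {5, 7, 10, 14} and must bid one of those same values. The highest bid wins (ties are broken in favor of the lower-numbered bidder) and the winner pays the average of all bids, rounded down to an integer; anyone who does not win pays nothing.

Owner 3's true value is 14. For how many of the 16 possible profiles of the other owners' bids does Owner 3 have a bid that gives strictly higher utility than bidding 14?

4

Others bid (5, 5): truth gives 6; bid 7 gives 9 > 6. Violating.
Others bid (5, 7): truth gives 6; bid 10 gives 7 > 6. Violating.
Others bid (7, 5): truth gives 6; bid 10 gives 7 > 6. Violating.
Others bid (7, 7): truth gives 5; bid 10 gives 6 > 5. Violating.
Others bid (5, 10): truth gives 5; no alternative beats it.
Others bid (5, 14): truth gives 0; no alternative beats it.
(Checking all 16 profiles: 4 have a profitable deviation, 12 do not.)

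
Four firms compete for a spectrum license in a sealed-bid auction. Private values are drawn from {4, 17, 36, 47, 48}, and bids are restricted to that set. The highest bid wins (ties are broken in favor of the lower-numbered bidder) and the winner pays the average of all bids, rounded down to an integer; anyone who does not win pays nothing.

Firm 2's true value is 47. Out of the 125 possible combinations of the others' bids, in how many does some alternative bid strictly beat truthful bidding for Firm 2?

Others bid (4, 4, 4): truth gives 33; bid 17 gives 40 > 33. Violating.
Others bid (4, 4, 17): truth gives 29; bid 17 gives 37 > 29. Violating.
Others bid (4, 4, 36): truth gives 25; bid 36 gives 27 > 25. Violating.
Others bid (4, 4, 48): truth gives 0; bid 48 gives 21 > 0. Violating.
Others bid (4, 4, 47): truth gives 22; no alternative beats it.
Others bid (4, 17, 47): truth gives 19; no alternative beats it.
(Checking all 125 profiles: 66 have a profitable deviation, 59 do not.)

66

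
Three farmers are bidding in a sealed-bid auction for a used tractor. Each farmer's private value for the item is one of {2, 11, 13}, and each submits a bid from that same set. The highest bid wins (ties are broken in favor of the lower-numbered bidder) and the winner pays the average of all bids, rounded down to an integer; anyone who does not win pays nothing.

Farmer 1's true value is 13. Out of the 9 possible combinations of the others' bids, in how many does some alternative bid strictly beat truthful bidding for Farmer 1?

Others bid (2, 2): truth gives 8; bid 2 gives 11 > 8. Violating.
Others bid (2, 11): truth gives 5; no alternative beats it.
Others bid (2, 13): truth gives 4; no alternative beats it.
(Checking all 9 profiles: 1 has a profitable deviation, 8 do not.)

1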